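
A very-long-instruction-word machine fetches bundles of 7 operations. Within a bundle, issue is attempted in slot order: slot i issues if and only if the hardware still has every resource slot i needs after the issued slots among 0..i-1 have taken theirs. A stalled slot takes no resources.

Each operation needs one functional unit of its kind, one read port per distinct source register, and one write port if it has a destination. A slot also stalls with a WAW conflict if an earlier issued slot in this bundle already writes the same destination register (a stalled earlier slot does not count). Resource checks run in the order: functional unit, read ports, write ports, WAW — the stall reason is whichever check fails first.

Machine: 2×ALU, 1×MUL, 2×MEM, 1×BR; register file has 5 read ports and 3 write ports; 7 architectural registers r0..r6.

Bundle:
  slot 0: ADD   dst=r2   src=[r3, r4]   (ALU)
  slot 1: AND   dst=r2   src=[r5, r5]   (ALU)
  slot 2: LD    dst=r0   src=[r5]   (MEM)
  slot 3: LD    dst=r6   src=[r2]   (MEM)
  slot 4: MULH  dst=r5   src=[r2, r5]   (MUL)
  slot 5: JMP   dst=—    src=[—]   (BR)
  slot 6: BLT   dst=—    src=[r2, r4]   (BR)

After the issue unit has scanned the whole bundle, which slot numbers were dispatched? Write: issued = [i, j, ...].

#0 ALU src=r3,r4 dispatched  <A:1 Mu:1 Ld:2 B:1 rd:3 wr:2>
#1 ALU src=r5,r5 held:WAW  <A:1 Mu:1 Ld:2 B:1 rd:3 wr:2>
#2 MEM src=r5 dispatched  <A:1 Mu:1 Ld:1 B:1 rd:2 wr:1>
#3 MEM src=r2 dispatched  <A:1 Mu:1 Ld:0 B:1 rd:1 wr:0>
#4 MUL src=r2,r5 held:RD_PORT  <A:1 Mu:1 Ld:0 B:1 rd:1 wr:0>
#5 BR src=- dispatched  <A:1 Mu:1 Ld:0 B:0 rd:1 wr:0>
#6 BR src=r2,r4 held:FU  <A:1 Mu:1 Ld:0 B:0 rd:1 wr:0>

issued = [0, 2, 3, 5]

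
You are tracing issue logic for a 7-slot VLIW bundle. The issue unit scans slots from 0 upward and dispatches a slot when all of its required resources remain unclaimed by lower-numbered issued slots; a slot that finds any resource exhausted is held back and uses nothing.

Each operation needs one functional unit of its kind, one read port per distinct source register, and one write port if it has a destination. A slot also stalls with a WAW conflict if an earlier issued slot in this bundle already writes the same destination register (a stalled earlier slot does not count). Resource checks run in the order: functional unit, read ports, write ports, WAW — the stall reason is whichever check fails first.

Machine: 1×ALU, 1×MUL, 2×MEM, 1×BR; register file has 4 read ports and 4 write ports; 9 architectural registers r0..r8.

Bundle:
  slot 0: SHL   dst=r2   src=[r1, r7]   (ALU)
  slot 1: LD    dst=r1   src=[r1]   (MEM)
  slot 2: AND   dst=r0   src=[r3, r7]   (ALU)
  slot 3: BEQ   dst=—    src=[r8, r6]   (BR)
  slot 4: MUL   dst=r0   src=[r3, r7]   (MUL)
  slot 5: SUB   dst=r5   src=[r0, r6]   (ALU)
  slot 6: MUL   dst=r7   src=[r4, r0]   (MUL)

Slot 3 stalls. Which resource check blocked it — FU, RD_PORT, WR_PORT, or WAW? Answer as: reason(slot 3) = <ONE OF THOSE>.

reason(slot 3) = RD_PORT

(0) want 1×ALU +2rd +1wr — yes → AL0|MU1|ME2|BR1|rd2|wr3
(1) want 1×MEM +1rd +1wr — yes → AL0|MU1|ME1|BR1|rd1|wr2
(2) want 1×ALU +2rd +1wr — FU → AL0|MU1|ME1|BR1|rd1|wr2
(3) want 1×BR +2rd +0wr — RD_PORT → AL0|MU1|ME1|BR1|rd1|wr2
(4) want 1×MUL +2rd +1wr — RD_PORT → AL0|MU1|ME1|BR1|rd1|wr2
(5) want 1×ALU +2rd +1wr — FU → AL0|MU1|ME1|BR1|rd1|wr2
(6) want 1×MUL +2rd +1wr — RD_PORT → AL0|MU1|ME1|BR1|rd1|wr2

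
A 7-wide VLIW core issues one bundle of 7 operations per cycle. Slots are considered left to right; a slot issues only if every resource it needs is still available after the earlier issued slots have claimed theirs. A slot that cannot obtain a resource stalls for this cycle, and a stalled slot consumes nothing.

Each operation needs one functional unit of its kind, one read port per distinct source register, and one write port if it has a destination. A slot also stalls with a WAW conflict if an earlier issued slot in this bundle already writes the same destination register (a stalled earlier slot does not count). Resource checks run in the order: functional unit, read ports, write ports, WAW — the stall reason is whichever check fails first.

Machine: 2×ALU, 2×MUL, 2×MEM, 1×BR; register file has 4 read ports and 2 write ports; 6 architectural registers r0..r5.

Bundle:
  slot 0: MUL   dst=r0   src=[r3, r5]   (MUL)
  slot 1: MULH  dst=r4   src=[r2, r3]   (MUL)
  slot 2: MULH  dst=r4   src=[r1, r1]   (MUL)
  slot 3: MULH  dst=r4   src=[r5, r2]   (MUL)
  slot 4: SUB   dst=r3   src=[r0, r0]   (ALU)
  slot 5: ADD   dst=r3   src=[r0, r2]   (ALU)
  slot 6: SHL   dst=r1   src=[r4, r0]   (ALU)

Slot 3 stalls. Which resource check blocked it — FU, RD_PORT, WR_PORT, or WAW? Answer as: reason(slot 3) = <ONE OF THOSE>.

#0 MUL src=r3,r5 dispatched  <A:2 Mu:1 Ld:2 B:1 rd:2 wr:1>
#1 MUL src=r2,r3 dispatched  <A:2 Mu:0 Ld:2 B:1 rd:0 wr:0>
#2 MUL src=r1,r1 held:FU  <A:2 Mu:0 Ld:2 B:1 rd:0 wr:0>
#3 MUL src=r5,r2 held:FU  <A:2 Mu:0 Ld:2 B:1 rd:0 wr:0>
#4 ALU src=r0,r0 held:RD_PORT  <A:2 Mu:0 Ld:2 B:1 rd:0 wr:0>
#5 ALU src=r0,r2 held:RD_PORT  <A:2 Mu:0 Ld:2 B:1 rd:0 wr:0>
#6 ALU src=r4,r0 held:RD_PORT  <A:2 Mu:0 Ld:2 B:1 rd:0 wr:0>

reason(slot 3) = FU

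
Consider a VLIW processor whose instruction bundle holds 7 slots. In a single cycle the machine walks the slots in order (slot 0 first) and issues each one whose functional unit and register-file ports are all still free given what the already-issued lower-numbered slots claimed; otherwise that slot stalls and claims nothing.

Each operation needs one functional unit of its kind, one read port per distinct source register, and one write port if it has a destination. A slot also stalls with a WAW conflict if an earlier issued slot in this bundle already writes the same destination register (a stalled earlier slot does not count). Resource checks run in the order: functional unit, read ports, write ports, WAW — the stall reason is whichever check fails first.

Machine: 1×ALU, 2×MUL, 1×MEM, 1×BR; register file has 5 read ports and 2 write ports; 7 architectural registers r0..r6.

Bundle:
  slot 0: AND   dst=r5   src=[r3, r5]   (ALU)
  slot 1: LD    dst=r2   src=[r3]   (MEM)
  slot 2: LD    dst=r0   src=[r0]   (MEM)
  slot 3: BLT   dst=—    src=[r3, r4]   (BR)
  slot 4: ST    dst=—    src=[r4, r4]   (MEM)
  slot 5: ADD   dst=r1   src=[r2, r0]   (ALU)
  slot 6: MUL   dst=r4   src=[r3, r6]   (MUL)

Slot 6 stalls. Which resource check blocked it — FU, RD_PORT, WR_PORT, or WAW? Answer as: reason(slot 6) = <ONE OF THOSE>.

[0] ALU needs rd=2 wr=1: ok; after: ALU=0 MUL=2 MEM=1 BR=1, R=3, W=1
[1] MEM needs rd=1 wr=1: ok; after: ALU=0 MUL=2 MEM=0 BR=1, R=2, W=0
[2] MEM needs rd=1 wr=1: FU; after: ALU=0 MUL=2 MEM=0 BR=1, R=2, W=0
[3] BR needs rd=2 wr=0: ok; after: ALU=0 MUL=2 MEM=0 BR=0, R=0, W=0
[4] MEM needs rd=1 wr=0: FU; after: ALU=0 MUL=2 MEM=0 BR=0, R=0, W=0
[5] ALU needs rd=2 wr=1: FU; after: ALU=0 MUL=2 MEM=0 BR=0, R=0, W=0
[6] MUL needs rd=2 wr=1: RD_PORT; after: ALU=0 MUL=2 MEM=0 BR=0, R=0, W=0

reason(slot 6) = RD_PORT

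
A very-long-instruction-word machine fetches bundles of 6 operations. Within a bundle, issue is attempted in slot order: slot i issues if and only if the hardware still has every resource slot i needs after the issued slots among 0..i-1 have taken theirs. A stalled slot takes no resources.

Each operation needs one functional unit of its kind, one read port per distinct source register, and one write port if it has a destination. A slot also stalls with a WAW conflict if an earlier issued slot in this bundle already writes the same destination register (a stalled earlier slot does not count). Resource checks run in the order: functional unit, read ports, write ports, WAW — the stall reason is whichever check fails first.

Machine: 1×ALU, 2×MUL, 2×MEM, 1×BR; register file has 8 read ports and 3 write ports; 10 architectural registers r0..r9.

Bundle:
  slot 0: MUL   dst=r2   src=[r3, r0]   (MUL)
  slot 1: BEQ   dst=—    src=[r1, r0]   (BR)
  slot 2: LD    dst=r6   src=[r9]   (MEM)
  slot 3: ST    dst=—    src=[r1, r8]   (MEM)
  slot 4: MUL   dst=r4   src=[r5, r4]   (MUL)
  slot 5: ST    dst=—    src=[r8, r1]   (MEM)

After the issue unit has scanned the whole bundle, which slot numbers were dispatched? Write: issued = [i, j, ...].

issued = [0, 1, 2, 3]

  0. MUL→r2 ⇒ go  {1A/1Mu/2Ld/1B | 6r 2w}
  1. BR ⇒ go  {1A/1Mu/2Ld/0B | 4r 2w}
  2. MEM→r6 ⇒ go  {1A/1Mu/1Ld/0B | 3r 1w}
  3. MEM ⇒ go  {1A/1Mu/0Ld/0B | 1r 1w}
  4. MUL→r4 ⇒ no(RD_PORT)  {1A/1Mu/0Ld/0B | 1r 1w}
  5. MEM ⇒ no(FU)  {1A/1Mu/0Ld/0B | 1r 1w}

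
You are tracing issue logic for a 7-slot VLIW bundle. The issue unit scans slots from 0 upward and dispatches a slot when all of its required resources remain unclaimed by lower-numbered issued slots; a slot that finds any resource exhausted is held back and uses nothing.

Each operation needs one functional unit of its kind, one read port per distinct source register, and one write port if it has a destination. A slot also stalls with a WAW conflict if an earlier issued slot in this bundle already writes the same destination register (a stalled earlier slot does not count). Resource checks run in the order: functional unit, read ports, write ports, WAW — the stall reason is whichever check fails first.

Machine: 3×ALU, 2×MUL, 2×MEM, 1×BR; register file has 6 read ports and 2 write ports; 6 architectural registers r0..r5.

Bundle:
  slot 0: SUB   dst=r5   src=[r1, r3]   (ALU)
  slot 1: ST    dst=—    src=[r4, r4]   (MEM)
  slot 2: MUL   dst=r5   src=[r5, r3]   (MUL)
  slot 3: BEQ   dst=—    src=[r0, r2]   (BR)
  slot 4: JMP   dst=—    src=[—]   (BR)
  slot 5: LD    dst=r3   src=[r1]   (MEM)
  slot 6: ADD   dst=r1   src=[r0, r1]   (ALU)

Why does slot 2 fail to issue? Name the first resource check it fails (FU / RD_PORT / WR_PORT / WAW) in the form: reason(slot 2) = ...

reason(slot 2) = WAW

  0. ALU→r5 ⇒ go  {2A/2Mu/2Ld/1B | 4r 1w}
  1. MEM ⇒ go  {2A/2Mu/1Ld/1B | 3r 1w}
  2. MUL→r5 ⇒ no(WAW)  {2A/2Mu/1Ld/1B | 3r 1w}
  3. BR ⇒ go  {2A/2Mu/1Ld/0B | 1r 1w}
  4. BR ⇒ no(FU)  {2A/2Mu/1Ld/0B | 1r 1w}
  5. MEM→r3 ⇒ go  {2A/2Mu/0Ld/0B | 0r 0w}
  6. ALU→r1 ⇒ no(RD_PORT)  {2A/2Mu/0Ld/0B | 0r 0w}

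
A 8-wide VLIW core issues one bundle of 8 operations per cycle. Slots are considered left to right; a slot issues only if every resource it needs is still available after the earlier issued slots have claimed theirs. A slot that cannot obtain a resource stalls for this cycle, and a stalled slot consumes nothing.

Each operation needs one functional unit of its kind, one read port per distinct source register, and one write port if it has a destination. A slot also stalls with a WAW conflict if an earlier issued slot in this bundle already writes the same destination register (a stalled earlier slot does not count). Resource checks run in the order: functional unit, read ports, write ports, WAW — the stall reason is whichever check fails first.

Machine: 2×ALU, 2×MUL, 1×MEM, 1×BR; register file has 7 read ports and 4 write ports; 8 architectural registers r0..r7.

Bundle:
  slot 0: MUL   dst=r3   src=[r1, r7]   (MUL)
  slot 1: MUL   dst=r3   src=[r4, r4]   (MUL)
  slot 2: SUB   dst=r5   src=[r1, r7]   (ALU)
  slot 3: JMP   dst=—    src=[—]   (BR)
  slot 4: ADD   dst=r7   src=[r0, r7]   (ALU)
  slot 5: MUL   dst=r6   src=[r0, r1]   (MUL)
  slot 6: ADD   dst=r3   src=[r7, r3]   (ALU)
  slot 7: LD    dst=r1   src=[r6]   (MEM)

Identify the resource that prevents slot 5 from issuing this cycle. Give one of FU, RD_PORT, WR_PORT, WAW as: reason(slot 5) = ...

[0] MUL needs rd=2 wr=1: ok; after: ALU=2 MUL=1 MEM=1 BR=1, R=5, W=3
[1] MUL needs rd=1 wr=1: WAW; after: ALU=2 MUL=1 MEM=1 BR=1, R=5, W=3
[2] ALU needs rd=2 wr=1: ok; after: ALU=1 MUL=1 MEM=1 BR=1, R=3, W=2
[3] BR needs rd=0 wr=0: ok; after: ALU=1 MUL=1 MEM=1 BR=0, R=3, W=2
[4] ALU needs rd=2 wr=1: ok; after: ALU=0 MUL=1 MEM=1 BR=0, R=1, W=1
[5] MUL needs rd=2 wr=1: RD_PORT; after: ALU=0 MUL=1 MEM=1 BR=0, R=1, W=1
[6] ALU needs rd=2 wr=1: FU; after: ALU=0 MUL=1 MEM=1 BR=0, R=1, W=1
[7] MEM needs rd=1 wr=1: ok; after: ALU=0 MUL=1 MEM=0 BR=0, R=0, W=0

reason(slot 5) = RD_PORT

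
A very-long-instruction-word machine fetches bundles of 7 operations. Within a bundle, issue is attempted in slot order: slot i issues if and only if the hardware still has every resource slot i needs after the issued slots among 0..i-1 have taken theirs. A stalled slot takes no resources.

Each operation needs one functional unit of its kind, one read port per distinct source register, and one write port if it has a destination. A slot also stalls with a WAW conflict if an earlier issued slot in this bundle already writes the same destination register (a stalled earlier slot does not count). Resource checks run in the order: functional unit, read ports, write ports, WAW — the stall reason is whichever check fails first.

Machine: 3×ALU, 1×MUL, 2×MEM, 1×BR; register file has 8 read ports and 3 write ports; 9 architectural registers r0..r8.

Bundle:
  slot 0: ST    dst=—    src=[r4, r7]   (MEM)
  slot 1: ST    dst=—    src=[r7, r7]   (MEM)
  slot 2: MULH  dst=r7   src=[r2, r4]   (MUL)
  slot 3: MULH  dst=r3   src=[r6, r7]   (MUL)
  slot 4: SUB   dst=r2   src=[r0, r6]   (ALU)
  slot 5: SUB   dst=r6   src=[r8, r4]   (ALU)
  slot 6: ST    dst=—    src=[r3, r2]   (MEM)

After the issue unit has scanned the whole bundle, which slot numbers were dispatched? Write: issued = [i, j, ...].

issued = [0, 1, 2, 4]

(0) want 1×MEM +2rd +0wr — yes → AL3|MU1|ME1|BR1|rd6|wr3
(1) want 1×MEM +1rd +0wr — yes → AL3|MU1|ME0|BR1|rd5|wr3
(2) want 1×MUL +2rd +1wr — yes → AL3|MU0|ME0|BR1|rd3|wr2
(3) want 1×MUL +2rd +1wr — FU → AL3|MU0|ME0|BR1|rd3|wr2
(4) want 1×ALU +2rd +1wr — yes → AL2|MU0|ME0|BR1|rd1|wr1
(5) want 1×ALU +2rd +1wr — RD_PORT → AL2|MU0|ME0|BR1|rd1|wr1
(6) want 1×MEM +2rd +0wr — FU → AL2|MU0|ME0|BR1|rd1|wr1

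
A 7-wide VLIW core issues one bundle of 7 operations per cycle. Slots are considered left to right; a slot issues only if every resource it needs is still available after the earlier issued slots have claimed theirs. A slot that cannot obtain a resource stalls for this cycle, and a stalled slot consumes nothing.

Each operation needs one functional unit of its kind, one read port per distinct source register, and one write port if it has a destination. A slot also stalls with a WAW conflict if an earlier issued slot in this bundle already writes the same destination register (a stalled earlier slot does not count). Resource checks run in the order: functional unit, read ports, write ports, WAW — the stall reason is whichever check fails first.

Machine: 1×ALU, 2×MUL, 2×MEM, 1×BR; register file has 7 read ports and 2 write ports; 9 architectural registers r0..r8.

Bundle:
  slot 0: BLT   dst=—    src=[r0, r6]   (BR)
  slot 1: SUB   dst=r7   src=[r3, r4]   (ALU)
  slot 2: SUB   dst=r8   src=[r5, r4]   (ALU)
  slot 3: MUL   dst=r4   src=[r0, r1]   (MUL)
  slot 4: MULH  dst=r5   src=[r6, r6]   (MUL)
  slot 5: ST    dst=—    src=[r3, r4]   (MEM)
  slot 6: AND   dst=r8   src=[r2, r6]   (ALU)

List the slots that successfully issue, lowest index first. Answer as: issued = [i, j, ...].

issued = [0, 1, 3]

  0. BR ⇒ go  {1A/2Mu/2Ld/0B | 5r 2w}
  1. ALU→r7 ⇒ go  {0A/2Mu/2Ld/0B | 3r 1w}
  2. ALU→r8 ⇒ no(FU)  {0A/2Mu/2Ld/0B | 3r 1w}
  3. MUL→r4 ⇒ go  {0A/1Mu/2Ld/0B | 1r 0w}
  4. MUL→r5 ⇒ no(WR_PORT)  {0A/1Mu/2Ld/0B | 1r 0w}
  5. MEM ⇒ no(RD_PORT)  {0A/1Mu/2Ld/0B | 1r 0w}
  6. ALU→r8 ⇒ no(FU)  {0A/1Mu/2Ld/0B | 1r 0w}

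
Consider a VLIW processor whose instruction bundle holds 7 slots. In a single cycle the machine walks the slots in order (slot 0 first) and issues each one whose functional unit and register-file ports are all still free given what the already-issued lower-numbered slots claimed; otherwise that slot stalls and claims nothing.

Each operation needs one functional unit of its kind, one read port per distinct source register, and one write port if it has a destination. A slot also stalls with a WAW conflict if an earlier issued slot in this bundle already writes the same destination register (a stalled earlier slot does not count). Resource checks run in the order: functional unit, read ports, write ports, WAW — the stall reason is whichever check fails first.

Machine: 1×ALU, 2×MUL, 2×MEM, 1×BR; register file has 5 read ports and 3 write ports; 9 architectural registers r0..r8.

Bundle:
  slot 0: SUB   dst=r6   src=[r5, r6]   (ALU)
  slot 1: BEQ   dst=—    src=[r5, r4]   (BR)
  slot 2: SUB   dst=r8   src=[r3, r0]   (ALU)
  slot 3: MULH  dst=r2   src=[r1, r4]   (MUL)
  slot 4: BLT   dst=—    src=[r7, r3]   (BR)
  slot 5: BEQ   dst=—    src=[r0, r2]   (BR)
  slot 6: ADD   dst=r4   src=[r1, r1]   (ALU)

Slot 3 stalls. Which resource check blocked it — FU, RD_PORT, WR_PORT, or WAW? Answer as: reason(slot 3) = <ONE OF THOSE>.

slot 0 (ALU): ISSUE — free A0,Mu2,Ld2,B1 rp3 wp2
slot 1 (BR): ISSUE — free A0,Mu2,Ld2,B0 rp1 wp2
slot 2 (ALU): stall FU — free A0,Mu2,Ld2,B0 rp1 wp2
slot 3 (MUL): stall RD_PORT — free A0,Mu2,Ld2,B0 rp1 wp2
slot 4 (BR): stall FU — free A0,Mu2,Ld2,B0 rp1 wp2
slot 5 (BR): stall FU — free A0,Mu2,Ld2,B0 rp1 wp2
slot 6 (ALU): stall FU — free A0,Mu2,Ld2,B0 rp1 wp2

reason(slot 3) = RD_PORT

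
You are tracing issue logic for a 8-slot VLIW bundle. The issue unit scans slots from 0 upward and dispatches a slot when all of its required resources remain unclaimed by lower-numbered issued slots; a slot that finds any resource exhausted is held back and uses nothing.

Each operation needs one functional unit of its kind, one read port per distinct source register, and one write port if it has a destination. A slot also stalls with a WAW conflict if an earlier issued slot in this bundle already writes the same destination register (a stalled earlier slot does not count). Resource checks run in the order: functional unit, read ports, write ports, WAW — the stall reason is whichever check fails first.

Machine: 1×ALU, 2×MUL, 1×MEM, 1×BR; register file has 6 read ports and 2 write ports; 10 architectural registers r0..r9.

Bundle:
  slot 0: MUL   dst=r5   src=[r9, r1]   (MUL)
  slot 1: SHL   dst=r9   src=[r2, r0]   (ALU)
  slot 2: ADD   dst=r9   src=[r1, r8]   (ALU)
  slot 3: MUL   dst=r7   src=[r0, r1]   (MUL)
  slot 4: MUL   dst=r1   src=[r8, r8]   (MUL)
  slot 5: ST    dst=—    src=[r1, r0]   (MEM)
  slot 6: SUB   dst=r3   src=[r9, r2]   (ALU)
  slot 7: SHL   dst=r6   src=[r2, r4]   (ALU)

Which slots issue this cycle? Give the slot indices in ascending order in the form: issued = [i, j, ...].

  0. MUL→r5 ⇒ go  {1A/1Mu/1Ld/1B | 4r 1w}
  1. ALU→r9 ⇒ go  {0A/1Mu/1Ld/1B | 2r 0w}
  2. ALU→r9 ⇒ no(FU)  {0A/1Mu/1Ld/1B | 2r 0w}
  3. MUL→r7 ⇒ no(WR_PORT)  {0A/1Mu/1Ld/1B | 2r 0w}
  4. MUL→r1 ⇒ no(WR_PORT)  {0A/1Mu/1Ld/1B | 2r 0w}
  5. MEM ⇒ go  {0A/1Mu/0Ld/1B | 0r 0w}
  6. ALU→r3 ⇒ no(FU)  {0A/1Mu/0Ld/1B | 0r 0w}
  7. ALU→r6 ⇒ no(FU)  {0A/1Mu/0Ld/1B | 0r 0w}

issued = [0, 1, 5]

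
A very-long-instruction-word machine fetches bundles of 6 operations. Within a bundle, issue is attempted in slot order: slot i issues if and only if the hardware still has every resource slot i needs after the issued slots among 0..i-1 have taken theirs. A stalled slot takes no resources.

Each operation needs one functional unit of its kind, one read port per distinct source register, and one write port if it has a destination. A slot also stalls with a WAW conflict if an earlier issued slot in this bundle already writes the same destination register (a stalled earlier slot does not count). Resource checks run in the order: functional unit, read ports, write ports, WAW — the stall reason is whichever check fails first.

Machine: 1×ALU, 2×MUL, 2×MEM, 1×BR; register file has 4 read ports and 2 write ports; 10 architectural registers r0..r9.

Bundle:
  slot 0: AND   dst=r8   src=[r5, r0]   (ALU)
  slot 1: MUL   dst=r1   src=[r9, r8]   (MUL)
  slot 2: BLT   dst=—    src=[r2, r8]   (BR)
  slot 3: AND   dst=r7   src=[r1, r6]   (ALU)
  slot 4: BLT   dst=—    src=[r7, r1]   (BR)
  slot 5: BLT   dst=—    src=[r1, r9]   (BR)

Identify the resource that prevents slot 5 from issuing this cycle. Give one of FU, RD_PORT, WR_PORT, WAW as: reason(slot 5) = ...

reason(slot 5) = RD_PORT

slot 0 (ALU): ISSUE — free A0,Mu2,Ld2,B1 rp2 wp1
slot 1 (MUL): ISSUE — free A0,Mu1,Ld2,B1 rp0 wp0
slot 2 (BR): stall RD_PORT — free A0,Mu1,Ld2,B1 rp0 wp0
slot 3 (ALU): stall FU — free A0,Mu1,Ld2,B1 rp0 wp0
slot 4 (BR): stall RD_PORT — free A0,Mu1,Ld2,B1 rp0 wp0
slot 5 (BR): stall RD_PORT — free A0,Mu1,Ld2,B1 rp0 wp0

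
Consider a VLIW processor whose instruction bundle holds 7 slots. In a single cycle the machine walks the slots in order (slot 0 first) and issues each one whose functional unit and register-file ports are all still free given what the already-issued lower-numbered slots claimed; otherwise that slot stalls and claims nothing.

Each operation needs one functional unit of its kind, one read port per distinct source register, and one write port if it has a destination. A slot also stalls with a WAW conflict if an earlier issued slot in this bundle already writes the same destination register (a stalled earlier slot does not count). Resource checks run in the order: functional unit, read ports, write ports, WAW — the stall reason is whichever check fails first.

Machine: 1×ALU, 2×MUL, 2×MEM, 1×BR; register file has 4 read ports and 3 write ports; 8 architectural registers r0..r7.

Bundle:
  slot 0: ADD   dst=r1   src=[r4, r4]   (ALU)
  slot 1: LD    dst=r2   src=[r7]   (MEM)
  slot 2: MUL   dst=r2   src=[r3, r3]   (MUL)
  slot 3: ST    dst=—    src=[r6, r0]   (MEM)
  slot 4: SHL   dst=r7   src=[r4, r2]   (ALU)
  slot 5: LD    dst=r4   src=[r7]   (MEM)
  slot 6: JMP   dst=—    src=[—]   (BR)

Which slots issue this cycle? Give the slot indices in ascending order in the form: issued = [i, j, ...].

[0] ALU needs rd=1 wr=1: ok; after: ALU=0 MUL=2 MEM=2 BR=1, R=3, W=2
[1] MEM needs rd=1 wr=1: ok; after: ALU=0 MUL=2 MEM=1 BR=1, R=2, W=1
[2] MUL needs rd=1 wr=1: WAW; after: ALU=0 MUL=2 MEM=1 BR=1, R=2, W=1
[3] MEM needs rd=2 wr=0: ok; after: ALU=0 MUL=2 MEM=0 BR=1, R=0, W=1
[4] ALU needs rd=2 wr=1: FU; after: ALU=0 MUL=2 MEM=0 BR=1, R=0, W=1
[5] MEM needs rd=1 wr=1: FU; after: ALU=0 MUL=2 MEM=0 BR=1, R=0, W=1
[6] BR needs rd=0 wr=0: ok; after: ALU=0 MUL=2 MEM=0 BR=0, R=0, W=1

issued = [0, 1, 3, 6]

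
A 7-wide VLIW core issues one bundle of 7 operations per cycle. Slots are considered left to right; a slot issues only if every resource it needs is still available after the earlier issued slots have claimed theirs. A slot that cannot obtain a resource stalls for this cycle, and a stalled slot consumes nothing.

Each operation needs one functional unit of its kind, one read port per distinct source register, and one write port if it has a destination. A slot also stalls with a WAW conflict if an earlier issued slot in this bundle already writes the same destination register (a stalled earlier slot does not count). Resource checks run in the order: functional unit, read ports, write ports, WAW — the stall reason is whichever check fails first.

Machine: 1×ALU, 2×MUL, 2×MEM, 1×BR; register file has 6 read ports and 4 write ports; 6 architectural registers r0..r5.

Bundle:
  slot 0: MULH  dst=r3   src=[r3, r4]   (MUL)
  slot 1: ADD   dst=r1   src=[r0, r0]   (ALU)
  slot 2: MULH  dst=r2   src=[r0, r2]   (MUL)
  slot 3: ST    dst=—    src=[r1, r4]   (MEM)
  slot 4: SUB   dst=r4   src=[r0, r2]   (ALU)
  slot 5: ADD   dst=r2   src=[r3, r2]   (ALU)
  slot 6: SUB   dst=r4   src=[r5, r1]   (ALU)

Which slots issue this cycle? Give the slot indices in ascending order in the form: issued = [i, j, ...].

#0 MUL src=r3,r4 dispatched  <A:1 Mu:1 Ld:2 B:1 rd:4 wr:3>
#1 ALU src=r0,r0 dispatched  <A:0 Mu:1 Ld:2 B:1 rd:3 wr:2>
#2 MUL src=r0,r2 dispatched  <A:0 Mu:0 Ld:2 B:1 rd:1 wr:1>
#3 MEM src=r1,r4 held:RD_PORT  <A:0 Mu:0 Ld:2 B:1 rd:1 wr:1>
#4 ALU src=r0,r2 held:FU  <A:0 Mu:0 Ld:2 B:1 rd:1 wr:1>
#5 ALU src=r3,r2 held:FU  <A:0 Mu:0 Ld:2 B:1 rd:1 wr:1>
#6 ALU src=r5,r1 held:FU  <A:0 Mu:0 Ld:2 B:1 rd:1 wr:1>

issued = [0, 1, 2]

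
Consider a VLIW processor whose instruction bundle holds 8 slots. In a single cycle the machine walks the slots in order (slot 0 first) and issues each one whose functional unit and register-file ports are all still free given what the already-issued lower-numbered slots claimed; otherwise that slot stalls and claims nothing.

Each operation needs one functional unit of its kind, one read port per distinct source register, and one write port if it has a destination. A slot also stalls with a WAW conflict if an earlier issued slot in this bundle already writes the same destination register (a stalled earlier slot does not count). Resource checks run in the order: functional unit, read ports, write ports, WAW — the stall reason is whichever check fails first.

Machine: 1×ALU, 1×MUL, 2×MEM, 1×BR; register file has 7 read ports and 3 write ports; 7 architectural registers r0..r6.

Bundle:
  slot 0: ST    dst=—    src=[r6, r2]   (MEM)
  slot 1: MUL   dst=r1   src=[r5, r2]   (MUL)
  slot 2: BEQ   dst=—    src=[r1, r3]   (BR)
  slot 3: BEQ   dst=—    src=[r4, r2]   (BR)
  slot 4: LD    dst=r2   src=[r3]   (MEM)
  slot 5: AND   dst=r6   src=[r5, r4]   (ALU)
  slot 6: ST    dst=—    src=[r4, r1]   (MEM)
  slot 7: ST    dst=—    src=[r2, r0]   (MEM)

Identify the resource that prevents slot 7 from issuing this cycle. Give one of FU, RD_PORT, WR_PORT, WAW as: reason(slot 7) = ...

#0 MEM src=r6,r2 dispatched  <A:1 Mu:1 Ld:1 B:1 rd:5 wr:3>
#1 MUL src=r5,r2 dispatched  <A:1 Mu:0 Ld:1 B:1 rd:3 wr:2>
#2 BR src=r1,r3 dispatched  <A:1 Mu:0 Ld:1 B:0 rd:1 wr:2>
#3 BR src=r4,r2 held:FU  <A:1 Mu:0 Ld:1 B:0 rd:1 wr:2>
#4 MEM src=r3 dispatched  <A:1 Mu:0 Ld:0 B:0 rd:0 wr:1>
#5 ALU src=r5,r4 held:RD_PORT  <A:1 Mu:0 Ld:0 B:0 rd:0 wr:1>
#6 MEM src=r4,r1 held:FU  <A:1 Mu:0 Ld:0 B:0 rd:0 wr:1>
#7 MEM src=r2,r0 held:FU  <A:1 Mu:0 Ld:0 B:0 rd:0 wr:1>

reason(slot 7) = FU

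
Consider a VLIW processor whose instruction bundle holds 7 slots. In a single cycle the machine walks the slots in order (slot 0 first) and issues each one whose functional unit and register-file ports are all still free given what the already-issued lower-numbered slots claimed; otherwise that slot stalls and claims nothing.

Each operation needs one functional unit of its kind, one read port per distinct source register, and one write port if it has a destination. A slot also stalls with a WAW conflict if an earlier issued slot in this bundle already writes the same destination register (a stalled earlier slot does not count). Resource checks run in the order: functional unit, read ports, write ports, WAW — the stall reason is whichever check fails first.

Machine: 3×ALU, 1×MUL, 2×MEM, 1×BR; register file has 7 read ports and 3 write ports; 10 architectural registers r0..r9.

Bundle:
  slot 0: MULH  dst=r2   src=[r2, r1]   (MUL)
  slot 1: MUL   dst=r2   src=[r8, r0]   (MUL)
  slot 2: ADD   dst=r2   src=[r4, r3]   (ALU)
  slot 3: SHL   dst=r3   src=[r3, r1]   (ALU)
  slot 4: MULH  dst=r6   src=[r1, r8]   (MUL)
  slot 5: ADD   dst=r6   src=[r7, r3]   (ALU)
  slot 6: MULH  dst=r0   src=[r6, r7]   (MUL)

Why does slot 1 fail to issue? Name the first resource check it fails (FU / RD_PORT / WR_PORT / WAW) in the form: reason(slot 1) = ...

#0 MUL src=r2,r1 dispatched  <A:3 Mu:0 Ld:2 B:1 rd:5 wr:2>
#1 MUL src=r8,r0 held:FU  <A:3 Mu:0 Ld:2 B:1 rd:5 wr:2>
#2 ALU src=r4,r3 held:WAW  <A:3 Mu:0 Ld:2 B:1 rd:5 wr:2>
#3 ALU src=r3,r1 dispatched  <A:2 Mu:0 Ld:2 B:1 rd:3 wr:1>
#4 MUL src=r1,r8 held:FU  <A:2 Mu:0 Ld:2 B:1 rd:3 wr:1>
#5 ALU src=r7,r3 dispatched  <A:1 Mu:0 Ld:2 B:1 rd:1 wr:0>
#6 MUL src=r6,r7 held:FU  <A:1 Mu:0 Ld:2 B:1 rd:1 wr:0>

reason(slot 1) = FU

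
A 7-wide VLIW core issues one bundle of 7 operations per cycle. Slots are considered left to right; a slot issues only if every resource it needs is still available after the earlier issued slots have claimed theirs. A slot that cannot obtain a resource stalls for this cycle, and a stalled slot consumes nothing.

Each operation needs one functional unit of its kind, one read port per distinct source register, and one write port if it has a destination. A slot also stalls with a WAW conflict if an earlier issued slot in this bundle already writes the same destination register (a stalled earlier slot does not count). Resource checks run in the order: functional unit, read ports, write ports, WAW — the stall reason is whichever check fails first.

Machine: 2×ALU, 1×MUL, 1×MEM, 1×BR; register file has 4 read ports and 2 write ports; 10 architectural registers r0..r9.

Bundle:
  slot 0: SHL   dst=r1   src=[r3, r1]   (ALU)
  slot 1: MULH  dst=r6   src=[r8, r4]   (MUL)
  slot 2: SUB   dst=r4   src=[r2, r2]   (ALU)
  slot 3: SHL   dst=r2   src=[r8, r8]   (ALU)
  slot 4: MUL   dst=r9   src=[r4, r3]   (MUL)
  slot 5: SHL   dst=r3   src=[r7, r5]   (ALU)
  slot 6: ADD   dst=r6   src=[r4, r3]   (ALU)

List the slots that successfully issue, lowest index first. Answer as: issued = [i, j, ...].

#0 ALU src=r3,r1 dispatched  <A:1 Mu:1 Ld:1 B:1 rd:2 wr:1>
#1 MUL src=r8,r4 dispatched  <A:1 Mu:0 Ld:1 B:1 rd:0 wr:0>
#2 ALU src=r2,r2 held:RD_PORT  <A:1 Mu:0 Ld:1 B:1 rd:0 wr:0>
#3 ALU src=r8,r8 held:RD_PORT  <A:1 Mu:0 Ld:1 B:1 rd:0 wr:0>
#4 MUL src=r4,r3 held:FU  <A:1 Mu:0 Ld:1 B:1 rd:0 wr:0>
#5 ALU src=r7,r5 held:RD_PORT  <A:1 Mu:0 Ld:1 B:1 rd:0 wr:0>
#6 ALU src=r4,r3 held:RD_PORT  <A:1 Mu:0 Ld:1 B:1 rd:0 wr:0>

issued = [0, 1]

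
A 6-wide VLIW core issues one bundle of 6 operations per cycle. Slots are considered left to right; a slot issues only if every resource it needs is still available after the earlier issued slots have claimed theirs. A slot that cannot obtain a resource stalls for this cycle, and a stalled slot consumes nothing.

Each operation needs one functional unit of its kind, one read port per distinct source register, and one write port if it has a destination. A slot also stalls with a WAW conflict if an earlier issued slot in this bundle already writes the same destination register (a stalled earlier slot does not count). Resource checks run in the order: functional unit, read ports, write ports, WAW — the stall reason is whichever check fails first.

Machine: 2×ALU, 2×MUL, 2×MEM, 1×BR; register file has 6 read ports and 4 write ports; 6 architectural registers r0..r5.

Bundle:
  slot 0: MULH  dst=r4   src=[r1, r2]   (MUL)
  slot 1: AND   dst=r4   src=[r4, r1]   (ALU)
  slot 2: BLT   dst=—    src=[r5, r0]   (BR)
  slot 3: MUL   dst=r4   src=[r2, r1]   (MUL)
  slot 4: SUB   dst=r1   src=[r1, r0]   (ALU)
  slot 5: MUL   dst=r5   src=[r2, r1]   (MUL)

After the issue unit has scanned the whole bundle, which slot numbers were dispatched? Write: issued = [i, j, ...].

issued = [0, 2, 4]

#0 MUL src=r1,r2 dispatched  <A:2 Mu:1 Ld:2 B:1 rd:4 wr:3>
#1 ALU src=r4,r1 held:WAW  <A:2 Mu:1 Ld:2 B:1 rd:4 wr:3>
#2 BR src=r5,r0 dispatched  <A:2 Mu:1 Ld:2 B:0 rd:2 wr:3>
#3 MUL src=r2,r1 held:WAW  <A:2 Mu:1 Ld:2 B:0 rd:2 wr:3>
#4 ALU src=r1,r0 dispatched  <A:1 Mu:1 Ld:2 B:0 rd:0 wr:2>
#5 MUL src=r2,r1 held:RD_PORT  <A:1 Mu:1 Ld:2 B:0 rd:0 wr:2>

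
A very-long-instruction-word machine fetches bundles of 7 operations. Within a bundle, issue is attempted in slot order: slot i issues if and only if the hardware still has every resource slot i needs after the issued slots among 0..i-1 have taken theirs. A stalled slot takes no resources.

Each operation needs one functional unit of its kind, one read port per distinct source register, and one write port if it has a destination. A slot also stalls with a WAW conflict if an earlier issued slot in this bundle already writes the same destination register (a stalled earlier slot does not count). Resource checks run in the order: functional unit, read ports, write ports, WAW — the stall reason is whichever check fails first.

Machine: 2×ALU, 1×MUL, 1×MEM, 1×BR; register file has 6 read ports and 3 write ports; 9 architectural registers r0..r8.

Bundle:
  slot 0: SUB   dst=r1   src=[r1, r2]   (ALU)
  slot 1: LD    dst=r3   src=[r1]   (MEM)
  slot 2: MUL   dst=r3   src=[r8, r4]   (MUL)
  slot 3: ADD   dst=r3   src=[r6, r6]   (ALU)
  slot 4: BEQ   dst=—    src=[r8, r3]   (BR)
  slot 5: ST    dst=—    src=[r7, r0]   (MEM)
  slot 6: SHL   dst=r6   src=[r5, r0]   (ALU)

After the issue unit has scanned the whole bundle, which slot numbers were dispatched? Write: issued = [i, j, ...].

issued = [0, 1, 4]

#0 ALU src=r1,r2 dispatched  <A:1 Mu:1 Ld:1 B:1 rd:4 wr:2>
#1 MEM src=r1 dispatched  <A:1 Mu:1 Ld:0 B:1 rd:3 wr:1>
#2 MUL src=r8,r4 held:WAW  <A:1 Mu:1 Ld:0 B:1 rd:3 wr:1>
#3 ALU src=r6,r6 held:WAW  <A:1 Mu:1 Ld:0 B:1 rd:3 wr:1>
#4 BR src=r8,r3 dispatched  <A:1 Mu:1 Ld:0 B:0 rd:1 wr:1>
#5 MEM src=r7,r0 held:FU  <A:1 Mu:1 Ld:0 B:0 rd:1 wr:1>
#6 ALU src=r5,r0 held:RD_PORT  <A:1 Mu:1 Ld:0 B:0 rd:1 wr:1>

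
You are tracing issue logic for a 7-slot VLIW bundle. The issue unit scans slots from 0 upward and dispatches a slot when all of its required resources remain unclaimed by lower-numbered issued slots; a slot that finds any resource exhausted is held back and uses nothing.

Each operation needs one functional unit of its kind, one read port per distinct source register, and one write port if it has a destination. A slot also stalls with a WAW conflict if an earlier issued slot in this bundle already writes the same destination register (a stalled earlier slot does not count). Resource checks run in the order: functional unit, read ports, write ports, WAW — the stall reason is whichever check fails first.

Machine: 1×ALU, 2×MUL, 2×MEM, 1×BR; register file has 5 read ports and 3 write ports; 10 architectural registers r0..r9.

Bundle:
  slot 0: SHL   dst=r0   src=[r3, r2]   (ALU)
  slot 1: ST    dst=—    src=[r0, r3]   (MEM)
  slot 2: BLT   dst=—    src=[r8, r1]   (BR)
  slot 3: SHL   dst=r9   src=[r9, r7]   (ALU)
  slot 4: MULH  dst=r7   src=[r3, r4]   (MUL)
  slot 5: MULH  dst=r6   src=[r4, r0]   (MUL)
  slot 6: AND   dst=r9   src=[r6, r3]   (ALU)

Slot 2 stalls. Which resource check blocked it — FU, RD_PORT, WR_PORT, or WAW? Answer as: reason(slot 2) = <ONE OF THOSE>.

reason(slot 2) = RD_PORT

#0 ALU src=r3,r2 dispatched  <A:0 Mu:2 Ld:2 B:1 rd:3 wr:2>
#1 MEM src=r0,r3 dispatched  <A:0 Mu:2 Ld:1 B:1 rd:1 wr:2>
#2 BR src=r8,r1 held:RD_PORT  <A:0 Mu:2 Ld:1 B:1 rd:1 wr:2>
#3 ALU src=r9,r7 held:FU  <A:0 Mu:2 Ld:1 B:1 rd:1 wr:2>
#4 MUL src=r3,r4 held:RD_PORT  <A:0 Mu:2 Ld:1 B:1 rd:1 wr:2>
#5 MUL src=r4,r0 held:RD_PORT  <A:0 Mu:2 Ld:1 B:1 rd:1 wr:2>
#6 ALU src=r6,r3 held:FU  <A:0 Mu:2 Ld:1 B:1 rd:1 wr:2>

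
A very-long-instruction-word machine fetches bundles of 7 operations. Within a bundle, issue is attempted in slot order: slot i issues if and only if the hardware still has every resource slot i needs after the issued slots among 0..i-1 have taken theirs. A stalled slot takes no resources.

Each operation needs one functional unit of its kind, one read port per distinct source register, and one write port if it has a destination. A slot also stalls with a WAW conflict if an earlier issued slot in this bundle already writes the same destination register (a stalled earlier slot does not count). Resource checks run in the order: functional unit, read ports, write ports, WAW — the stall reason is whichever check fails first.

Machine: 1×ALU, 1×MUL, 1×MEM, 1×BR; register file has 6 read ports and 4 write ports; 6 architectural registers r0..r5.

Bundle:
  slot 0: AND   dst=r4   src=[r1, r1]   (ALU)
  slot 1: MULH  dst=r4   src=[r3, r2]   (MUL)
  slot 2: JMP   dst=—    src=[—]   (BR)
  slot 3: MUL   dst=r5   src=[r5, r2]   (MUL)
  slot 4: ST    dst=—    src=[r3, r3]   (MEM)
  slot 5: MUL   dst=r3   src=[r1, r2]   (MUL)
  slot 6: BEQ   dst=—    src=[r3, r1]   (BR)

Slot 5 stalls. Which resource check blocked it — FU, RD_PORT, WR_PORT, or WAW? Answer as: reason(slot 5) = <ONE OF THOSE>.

slot 0 (ALU): ISSUE — free A0,Mu1,Ld1,B1 rp5 wp3
slot 1 (MUL): stall WAW — free A0,Mu1,Ld1,B1 rp5 wp3
slot 2 (BR): ISSUE — free A0,Mu1,Ld1,B0 rp5 wp3
slot 3 (MUL): ISSUE — free A0,Mu0,Ld1,B0 rp3 wp2
slot 4 (MEM): ISSUE — free A0,Mu0,Ld0,B0 rp2 wp2
slot 5 (MUL): stall FU — free A0,Mu0,Ld0,B0 rp2 wp2
slot 6 (BR): stall FU — free A0,Mu0,Ld0,B0 rp2 wp2

reason(slot 5) = FU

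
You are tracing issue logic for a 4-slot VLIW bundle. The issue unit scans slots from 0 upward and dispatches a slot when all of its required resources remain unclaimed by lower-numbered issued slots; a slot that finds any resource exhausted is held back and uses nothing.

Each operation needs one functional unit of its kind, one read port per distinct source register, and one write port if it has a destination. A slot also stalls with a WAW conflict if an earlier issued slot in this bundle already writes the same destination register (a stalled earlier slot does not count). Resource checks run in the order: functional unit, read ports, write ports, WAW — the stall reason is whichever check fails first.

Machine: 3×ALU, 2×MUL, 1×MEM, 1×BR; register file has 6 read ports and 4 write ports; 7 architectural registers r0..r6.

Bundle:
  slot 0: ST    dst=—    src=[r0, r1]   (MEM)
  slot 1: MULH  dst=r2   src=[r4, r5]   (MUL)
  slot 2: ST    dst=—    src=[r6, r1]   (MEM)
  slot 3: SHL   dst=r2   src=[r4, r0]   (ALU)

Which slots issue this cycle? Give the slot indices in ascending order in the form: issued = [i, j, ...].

issued = [0, 1]

#0 MEM src=r0,r1 dispatched  <A:3 Mu:2 Ld:0 B:1 rd:4 wr:4>
#1 MUL src=r4,r5 dispatched  <A:3 Mu:1 Ld:0 B:1 rd:2 wr:3>
#2 MEM src=r6,r1 held:FU  <A:3 Mu:1 Ld:0 B:1 rd:2 wr:3>
#3 ALU src=r4,r0 held:WAW  <A:3 Mu:1 Ld:0 B:1 rd:2 wr:3>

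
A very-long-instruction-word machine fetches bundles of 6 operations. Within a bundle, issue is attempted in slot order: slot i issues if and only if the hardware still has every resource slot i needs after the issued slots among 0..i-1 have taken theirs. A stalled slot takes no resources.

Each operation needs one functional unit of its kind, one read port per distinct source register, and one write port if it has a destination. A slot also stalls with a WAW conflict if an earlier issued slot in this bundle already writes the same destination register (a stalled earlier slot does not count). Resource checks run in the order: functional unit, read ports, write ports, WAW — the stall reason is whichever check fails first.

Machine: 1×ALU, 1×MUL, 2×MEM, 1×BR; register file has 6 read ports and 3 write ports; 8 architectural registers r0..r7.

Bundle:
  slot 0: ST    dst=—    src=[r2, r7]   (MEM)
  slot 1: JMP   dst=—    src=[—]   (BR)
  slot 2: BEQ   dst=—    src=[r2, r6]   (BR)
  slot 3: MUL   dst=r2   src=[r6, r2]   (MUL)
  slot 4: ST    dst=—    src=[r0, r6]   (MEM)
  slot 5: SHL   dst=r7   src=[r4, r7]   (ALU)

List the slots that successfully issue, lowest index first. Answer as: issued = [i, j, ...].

#0 MEM src=r2,r7 dispatched  <A:1 Mu:1 Ld:1 B:1 rd:4 wr:3>
#1 BR src=- dispatched  <A:1 Mu:1 Ld:1 B:0 rd:4 wr:3>
#2 BR src=r2,r6 held:FU  <A:1 Mu:1 Ld:1 B:0 rd:4 wr:3>
#3 MUL src=r6,r2 dispatched  <A:1 Mu:0 Ld:1 B:0 rd:2 wr:2>
#4 MEM src=r0,r6 dispatched  <A:1 Mu:0 Ld:0 B:0 rd:0 wr:2>
#5 ALU src=r4,r7 held:RD_PORT  <A:1 Mu:0 Ld:0 B:0 rd:0 wr:2>

issued = [0, 1, 3, 4]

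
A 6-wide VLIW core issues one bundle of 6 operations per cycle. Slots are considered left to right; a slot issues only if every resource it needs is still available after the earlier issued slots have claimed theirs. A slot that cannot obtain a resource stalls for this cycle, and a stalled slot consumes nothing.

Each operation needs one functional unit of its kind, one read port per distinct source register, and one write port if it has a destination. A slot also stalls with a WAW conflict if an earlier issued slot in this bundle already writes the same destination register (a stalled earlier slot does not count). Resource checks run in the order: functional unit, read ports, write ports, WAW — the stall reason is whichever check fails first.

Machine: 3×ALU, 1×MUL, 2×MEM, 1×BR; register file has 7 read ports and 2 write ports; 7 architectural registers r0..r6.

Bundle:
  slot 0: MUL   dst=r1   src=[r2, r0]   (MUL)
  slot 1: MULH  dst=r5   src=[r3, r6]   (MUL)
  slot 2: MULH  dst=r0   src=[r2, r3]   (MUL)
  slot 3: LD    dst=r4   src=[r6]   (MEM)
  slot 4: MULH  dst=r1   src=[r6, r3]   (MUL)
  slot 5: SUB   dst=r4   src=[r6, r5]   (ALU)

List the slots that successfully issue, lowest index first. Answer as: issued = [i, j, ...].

issued = [0, 3]

[0] MUL needs rd=2 wr=1: ok; after: ALU=3 MUL=0 MEM=2 BR=1, R=5, W=1
[1] MUL needs rd=2 wr=1: FU; after: ALU=3 MUL=0 MEM=2 BR=1, R=5, W=1
[2] MUL needs rd=2 wr=1: FU; after: ALU=3 MUL=0 MEM=2 BR=1, R=5, W=1
[3] MEM needs rd=1 wr=1: ok; after: ALU=3 MUL=0 MEM=1 BR=1, R=4, W=0
[4] MUL needs rd=2 wr=1: FU; after: ALU=3 MUL=0 MEM=1 BR=1, R=4, W=0
[5] ALU needs rd=2 wr=1: WR_PORT; after: ALU=3 MUL=0 MEM=1 BR=1, R=4, W=0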